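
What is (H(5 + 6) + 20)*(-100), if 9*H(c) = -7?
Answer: -17300/9 ≈ -1922.2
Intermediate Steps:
H(c) = -7/9 (H(c) = (⅑)*(-7) = -7/9)
(H(5 + 6) + 20)*(-100) = (-7/9 + 20)*(-100) = (173/9)*(-100) = -17300/9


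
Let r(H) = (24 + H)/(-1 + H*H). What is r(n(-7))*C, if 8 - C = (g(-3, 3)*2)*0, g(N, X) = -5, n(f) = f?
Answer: 17/6 ≈ 2.8333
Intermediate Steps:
C = 8 (C = 8 - (-5*2)*0 = 8 - (-10)*0 = 8 - 1*0 = 8 + 0 = 8)
r(H) = (24 + H)/(-1 + H²)
r(n(-7))*C = ((24 - 7)/(-1 + (-7)²))*8 = (17/(-1 + 49))*8 = (17/48)*8 = 17/6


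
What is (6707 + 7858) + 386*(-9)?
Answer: 11091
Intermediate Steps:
(6707 + 7858) + 386*(-9) = 14565 - 3474 = 11091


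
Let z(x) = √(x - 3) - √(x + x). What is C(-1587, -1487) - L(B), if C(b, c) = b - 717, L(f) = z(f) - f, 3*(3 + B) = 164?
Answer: -6757/3 - √438/3 + √930/3 ≈ -2249.1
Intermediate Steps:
B = 155/3 (B = -3 + (⅓)*164 = -3 + 164/3 = 155/3 ≈ 51.667)
z(x) = √(-3 + x) - √2*√x (z(x) = √(-3 + x) - √(2*x) = √(-3 + x) - √2*√x)
L(f) = √(-3 + f) - f - √2*√f (L(f) = (√(-3 + f) - √2*√f) - f = √(-3 + f) - f - √2*√f)
C(b, c) = -717 + b
C(-1587, -1487) - L(B) = (-717 - 1587) - (√(-3 + 155/3) - 1*155/3 - √2*√(155/3)) = -2304 - (√(146/3) - 155/3 - √2*√465/3) = -2304 - (√438/3 - 155/3 - √930/3) = -2304 - (-155/3 - √930/3 + √438/3) = -2304 + (155/3 - √438/3 + √930/3) = -6757/3 - √438/3 + √930/3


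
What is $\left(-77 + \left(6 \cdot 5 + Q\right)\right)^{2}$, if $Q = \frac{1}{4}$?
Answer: $\frac{34969}{16} \approx 2185.6$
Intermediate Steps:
$Q = \frac{1}{4} \approx 0.25$
$\left(-77 + \left(6 \cdot 5 + Q\right)\right)^{2} = \left(-77 + \left(6 \cdot 5 + \frac{1}{4}\right)\right)^{2} = \left(-77 + \left(30 + \frac{1}{4}\right)\right)^{2} = \left(-77 + \frac{121}{4}\right)^{2} = \left(- \frac{187}{4}\right)^{2} = \frac{34969}{16}$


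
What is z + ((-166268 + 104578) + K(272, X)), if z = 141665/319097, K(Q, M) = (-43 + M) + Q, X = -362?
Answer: -19727392166/319097 ≈ -61823.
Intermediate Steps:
K(Q, M) = -43 + M + Q
z = 141665/319097 (z = 141665*(1/319097) = 141665/319097 ≈ 0.44396)
z + ((-166268 + 104578) + K(272, X)) = 141665/319097 + ((-166268 + 104578) + (-43 - 362 + 272)) = 141665/319097 + (-61690 - 133) = 141665/319097 - 61823 = -19727392166/319097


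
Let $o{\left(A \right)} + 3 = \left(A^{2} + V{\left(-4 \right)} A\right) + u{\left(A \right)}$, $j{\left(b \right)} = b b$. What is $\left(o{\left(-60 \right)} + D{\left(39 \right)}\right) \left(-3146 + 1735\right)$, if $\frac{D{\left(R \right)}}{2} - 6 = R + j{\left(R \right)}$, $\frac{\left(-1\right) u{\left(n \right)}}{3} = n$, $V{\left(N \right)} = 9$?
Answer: $-8986659$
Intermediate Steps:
$u{\left(n \right)} = - 3 n$
$j{\left(b \right)} = b^{2}$
$D{\left(R \right)} = 12 + 2 R + 2 R^{2}$ ($D{\left(R \right)} = 12 + 2 \left(R + R^{2}\right) = 12 + \left(2 R + 2 R^{2}\right) = 12 + 2 R + 2 R^{2}$)
$o{\left(A \right)} = -3 + A^{2} + 6 A$ ($o{\left(A \right)} = -3 - \left(- A^{2} - 6 A\right) = -3 + \left(A^{2} + 6 A\right) = -3 + A^{2} + 6 A$)
$\left(o{\left(-60 \right)} + D{\left(39 \right)}\right) \left(-3146 + 1735\right) = \left(\left(-3 + \left(-60\right)^{2} + 6 \left(-60\right)\right) + \left(12 + 2 \cdot 39 + 2 \cdot 39^{2}\right)\right) \left(-3146 + 1735\right) = \left(\left(-3 + 3600 - 360\right) + \left(12 + 78 + 2 \cdot 1521\right)\right) \left(-1411\right) = \left(3237 + \left(12 + 78 + 3042\right)\right) \left(-1411\right) = \left(3237 + 3132\right) \left(-1411\right) = 6369 \left(-1411\right) = -8986659$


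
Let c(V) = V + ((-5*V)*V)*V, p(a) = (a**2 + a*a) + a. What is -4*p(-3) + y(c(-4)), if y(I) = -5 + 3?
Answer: -62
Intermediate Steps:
p(a) = a + 2*a**2 (p(a) = (a**2 + a**2) + a = 2*a**2 + a = a + 2*a**2)
c(V) = V - 5*V**3 (c(V) = V + (-5*V**2)*V = V - 5*V**3)
y(I) = -2
-4*p(-3) + y(c(-4)) = -(-12)*(1 + 2*(-3)) - 2 = -(-12)*(1 - 6) - 2 = -(-12)*(-5) - 2 = -4*15 - 2 = -60 - 2 = -62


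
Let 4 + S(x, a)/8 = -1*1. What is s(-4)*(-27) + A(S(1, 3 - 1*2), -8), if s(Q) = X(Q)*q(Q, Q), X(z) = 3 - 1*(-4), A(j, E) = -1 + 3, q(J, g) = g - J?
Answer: 2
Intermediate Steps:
S(x, a) = -40 (S(x, a) = -32 + 8*(-1*1) = -32 + 8*(-1) = -32 - 8 = -40)
A(j, E) = 2
X(z) = 7 (X(z) = 3 + 4 = 7)
s(Q) = 0 (s(Q) = 7*(Q - Q) = 7*0 = 0)
s(-4)*(-27) + A(S(1, 3 - 1*2), -8) = 0*(-27) + 2 = 0 + 2 = 2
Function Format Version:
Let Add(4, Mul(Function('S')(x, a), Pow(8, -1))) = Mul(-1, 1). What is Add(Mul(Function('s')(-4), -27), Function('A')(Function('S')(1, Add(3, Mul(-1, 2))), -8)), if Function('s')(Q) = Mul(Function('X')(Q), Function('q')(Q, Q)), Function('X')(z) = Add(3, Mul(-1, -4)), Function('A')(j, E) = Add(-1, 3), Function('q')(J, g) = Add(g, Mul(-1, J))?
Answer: 2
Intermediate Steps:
Function('S')(x, a) = -40 (Function('S')(x, a) = Add(-32, Mul(8, Mul(-1, 1))) = Add(-32, Mul(8, -1)) = Add(-32, -8) = -40)
Function('A')(j, E) = 2
Function('X')(z) = 7 (Function('X')(z) = Add(3, 4) = 7)
Function('s')(Q) = 0 (Function('s')(Q) = Mul(7, Add(Q, Mul(-1, Q))) = Mul(7, 0) = 0)
Add(Mul(Function('s')(-4), -27), Function('A')(Function('S')(1, Add(3, Mul(-1, 2))), -8)) = Add(Mul(0, -27), 2) = Add(0, 2) = 2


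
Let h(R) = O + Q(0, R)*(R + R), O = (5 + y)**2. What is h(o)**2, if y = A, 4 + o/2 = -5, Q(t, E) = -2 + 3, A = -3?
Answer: 1024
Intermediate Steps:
Q(t, E) = 1
o = -18 (o = -8 + 2*(-5) = -8 - 10 = -18)
y = -3
O = 4 (O = (5 - 3)**2 = 2**2 = 4)
h(R) = 4 + 2*R (h(R) = 4 + 1*(R + R) = 4 + 1*(2*R) = 4 + 2*R)
h(o)**2 = (4 + 2*(-18))**2 = (4 - 36)**2 = (-32)**2 = 1024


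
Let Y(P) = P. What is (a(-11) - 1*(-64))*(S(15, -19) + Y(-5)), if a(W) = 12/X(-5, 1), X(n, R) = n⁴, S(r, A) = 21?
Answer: 640192/625 ≈ 1024.3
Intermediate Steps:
a(W) = 12/625 (a(W) = 12/((-5)⁴) = 12/625)
(a(-11) - 1*(-64))*(S(15, -19) + Y(-5)) = (12/625 - 1*(-64))*(21 - 5) = (12/625 + 64)*16 = (40012/625)*16 = 640192/625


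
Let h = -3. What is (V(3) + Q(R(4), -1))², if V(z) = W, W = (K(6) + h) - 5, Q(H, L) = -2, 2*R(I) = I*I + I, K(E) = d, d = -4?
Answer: 196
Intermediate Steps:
K(E) = -4
R(I) = I/2 + I²/2 (R(I) = (I*I + I)/2 = (I² + I)/2 = (I + I²)/2 = I/2 + I²/2)
W = -12 (W = (-4 - 3) - 5 = -7 - 5 = -12)
V(z) = -12
(V(3) + Q(R(4), -1))² = (-12 - 2)² = (-14)² = 196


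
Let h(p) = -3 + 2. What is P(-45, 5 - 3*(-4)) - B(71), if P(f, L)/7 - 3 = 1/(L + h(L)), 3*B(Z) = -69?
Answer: 711/16 ≈ 44.438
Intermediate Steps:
B(Z) = -23 (B(Z) = (1/3)*(-69) = -23)
h(p) = -1
P(f, L) = 21 + 7/(-1 + L) (P(f, L) = 21 + 7/(L - 1) = 21 + 7/(-1 + L))
P(-45, 5 - 3*(-4)) - B(71) = 7*(-2 + 3*(5 - 3*(-4)))/(-1 + (5 - 3*(-4))) - 1*(-23) = 7*(-2 + 3*(5 + 12))/(-1 + (5 + 12)) + 23 = 7*(-2 + 3*17)/(-1 + 17) + 23 = 7*(-2 + 51)/16 + 23 = 7*(1/16)*49 + 23 = 343/16 + 23 = 711/16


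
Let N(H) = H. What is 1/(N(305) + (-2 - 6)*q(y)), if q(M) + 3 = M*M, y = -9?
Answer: -1/319 ≈ -0.0031348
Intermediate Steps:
q(M) = -3 + M**2 (q(M) = -3 + M*M = -3 + M**2)
1/(N(305) + (-2 - 6)*q(y)) = 1/(305 + (-2 - 6)*(-3 + (-9)**2)) = 1/(305 - 8*(-3 + 81)) = 1/(305 - 8*78) = 1/(305 - 624) = 1/(-319) = -1/319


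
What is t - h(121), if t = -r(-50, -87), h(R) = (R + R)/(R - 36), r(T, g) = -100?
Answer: 8258/85 ≈ 97.153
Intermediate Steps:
h(R) = 2*R/(-36 + R) (h(R) = (2*R)/(-36 + R) = 2*R/(-36 + R))
t = 100 (t = -1*(-100) = 100)
t - h(121) = 100 - 2*121/(-36 + 121) = 100 - 2*121/85 = 100 - 1*242/85 = 100 - 242/85 = 8258/85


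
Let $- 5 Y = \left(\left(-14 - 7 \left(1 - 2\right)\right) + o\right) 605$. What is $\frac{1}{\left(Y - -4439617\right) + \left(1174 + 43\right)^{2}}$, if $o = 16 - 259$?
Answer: $\frac{1}{5950956} \approx 1.6804 \cdot 10^{-7}$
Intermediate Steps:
$o = -243$
$Y = 30250$ ($Y = - \frac{\left(\left(-14 - 7 \left(1 - 2\right)\right) - 243\right) 605}{5} = - \frac{\left(\left(-14 - -7\right) - 243\right) 605}{5} = - \frac{\left(\left(-14 + 7\right) - 243\right) 605}{5} = - \frac{\left(-7 - 243\right) 605}{5} = - \frac{\left(-250\right) 605}{5} = \left(- \frac{1}{5}\right) \left(-151250\right) = 30250$)
$\frac{1}{\left(Y - -4439617\right) + \left(1174 + 43\right)^{2}} = \frac{1}{\left(30250 - -4439617\right) + \left(1174 + 43\right)^{2}} = \frac{1}{\left(30250 + 4439617\right) + 1217^{2}} = \frac{1}{4469867 + 1481089} = \frac{1}{5950956}$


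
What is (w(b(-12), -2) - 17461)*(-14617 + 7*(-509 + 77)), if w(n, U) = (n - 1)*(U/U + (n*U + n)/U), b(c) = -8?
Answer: 307553194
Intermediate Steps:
w(n, U) = (1 + (n + U*n)/U)*(-1 + n) (w(n, U) = (-1 + n)*(1 + (U*n + n)/U) = (-1 + n)*(1 + (n + U*n)/U) = (1 + (n + U*n)/U)*(-1 + n))
(w(b(-12), -2) - 17461)*(-14617 + 7*(-509 + 77)) = (((-8)**2 - 1*(-8) - 2*(-1 + (-8)**2))/(-2) - 17461)*(-14617 + 7*(-509 + 77)) = (-(64 + 8 - 2*(-1 + 64))/2 - 17461)*(-14617 + 7*(-432)) = (-(64 + 8 - 2*63)/2 - 17461)*(-14617 - 3024) = (-(64 + 8 - 126)/2 - 17461)*(-17641) = (-1/2*(-54) - 17461)*(-17641) = (27 - 17461)*(-17641) = -17434*(-17641) = 307553194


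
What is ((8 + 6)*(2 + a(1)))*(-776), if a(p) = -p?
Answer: -10864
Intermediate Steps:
((8 + 6)*(2 + a(1)))*(-776) = ((8 + 6)*(2 - 1*1))*(-776) = (14*(2 - 1))*(-776) = (14*1)*(-776) = 14*(-776) = -10864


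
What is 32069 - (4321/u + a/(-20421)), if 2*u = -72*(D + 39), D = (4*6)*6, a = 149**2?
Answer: 479398983349/14948172 ≈ 32071.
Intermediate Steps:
a = 22201
D = 144 (D = 24*6 = 144)
u = -6588 (u = (-72*(144 + 39))/2 = (-72*183)/2 = (1/2)*(-13176) = -6588)
32069 - (4321/u + a/(-20421)) = 32069 - (4321/(-6588) + 22201/(-20421)) = 32069 - (4321*(-1/6588) + 22201*(-1/20421)) = 32069 - (-4321/6588 - 22201/20421) = 32069 - 1*(-26055481/14948172) = 32069 + 26055481/14948172 = 479398983349/14948172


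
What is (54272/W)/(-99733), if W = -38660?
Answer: 13568/963919445 ≈ 1.4076e-5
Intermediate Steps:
(54272/W)/(-99733) = (54272/(-38660))/(-99733) = (54272*(-1/38660))*(-1/99733) = -13568/9665*(-1/99733) = 13568/963919445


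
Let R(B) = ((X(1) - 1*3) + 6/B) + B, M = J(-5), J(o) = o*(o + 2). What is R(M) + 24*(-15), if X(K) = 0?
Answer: -1738/5 ≈ -347.60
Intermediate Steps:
J(o) = o*(2 + o)
M = 15 (M = -5*(2 - 5) = -5*(-3) = 15)
R(B) = -3 + B + 6/B (R(B) = ((0 - 1*3) + 6/B) + B = ((0 - 3) + 6/B) + B = (-3 + 6/B) + B = -3 + B + 6/B)
R(M) + 24*(-15) = (-3 + 15 + 6/15) + 24*(-15) = (-3 + 15 + 6*(1/15)) - 360 = (-3 + 15 + ⅖) - 360 = 62/5 - 360 = -1738/5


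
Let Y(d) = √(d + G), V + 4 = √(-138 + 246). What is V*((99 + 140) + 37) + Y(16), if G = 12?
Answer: -1104 + 2*√7 + 1656*√3 ≈ 1769.6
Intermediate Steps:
V = -4 + 6*√3 (V = -4 + √(-138 + 246) = -4 + √108 = -4 + 6*√3 ≈ 6.3923)
Y(d) = √(12 + d) (Y(d) = √(d + 12) = √(12 + d))
V*((99 + 140) + 37) + Y(16) = (-4 + 6*√3)*((99 + 140) + 37) + √(12 + 16) = (-4 + 6*√3)*(239 + 37) + √28 = (-4 + 6*√3)*276 + 2*√7 = (-1104 + 1656*√3) + 2*√7 = -1104 + 2*√7 + 1656*√3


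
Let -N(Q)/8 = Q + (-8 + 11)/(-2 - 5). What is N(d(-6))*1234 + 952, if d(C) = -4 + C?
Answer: 727320/7 ≈ 1.0390e+5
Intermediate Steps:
N(Q) = 24/7 - 8*Q (N(Q) = -8*(Q + (-8 + 11)/(-2 - 5)) = -8*(Q + 3/(-7)) = -8*(Q + 3*(-⅐)) = -8*(Q - 3/7) = -8*(-3/7 + Q) = 24/7 - 8*Q)
N(d(-6))*1234 + 952 = (24/7 - 8*(-4 - 6))*1234 + 952 = (24/7 - 8*(-10))*1234 + 952 = (24/7 + 80)*1234 + 952 = (584/7)*1234 + 952 = 720656/7 + 952 = 727320/7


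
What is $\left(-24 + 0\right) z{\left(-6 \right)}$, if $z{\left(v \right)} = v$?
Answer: $144$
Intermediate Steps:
$\left(-24 + 0\right) z{\left(-6 \right)} = \left(-24 + 0\right) \left(-6\right) = \left(-24\right) \left(-6\right) = 144$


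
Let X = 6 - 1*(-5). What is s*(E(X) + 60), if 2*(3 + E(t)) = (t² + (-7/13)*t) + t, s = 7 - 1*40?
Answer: -102993/26 ≈ -3961.3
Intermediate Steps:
s = -33 (s = 7 - 40 = -33)
X = 11 (X = 6 + 5 = 11)
E(t) = -3 + t²/2 + 3*t/13 (E(t) = -3 + ((t² + (-7/13)*t) + t)/2 = -3 + ((t² + (-7*1/13)*t) + t)/2 = -3 + ((t² - 7*t/13) + t)/2 = -3 + (t² + 6*t/13)/2 = -3 + (t²/2 + 3*t/13) = -3 + t²/2 + 3*t/13)
s*(E(X) + 60) = -33*((-3 + (½)*11² + (3/13)*11) + 60) = -33*((-3 + (½)*121 + 33/13) + 60) = -33*((-3 + 121/2 + 33/13) + 60) = -33*(1561/26 + 60) = -33*3121/26 = -102993/26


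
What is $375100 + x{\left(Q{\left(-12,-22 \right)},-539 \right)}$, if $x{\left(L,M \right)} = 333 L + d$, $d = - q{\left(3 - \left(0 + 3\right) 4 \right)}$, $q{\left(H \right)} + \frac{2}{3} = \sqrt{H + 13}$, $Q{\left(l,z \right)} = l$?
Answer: $\frac{1113308}{3} \approx 3.711 \cdot 10^{5}$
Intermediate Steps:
$q{\left(H \right)} = - \frac{2}{3} + \sqrt{13 + H}$ ($q{\left(H \right)} = - \frac{2}{3} + \sqrt{H + 13} = - \frac{2}{3} + \sqrt{13 + H}$)
$d = - \frac{4}{3}$ ($d = - (- \frac{2}{3} + \sqrt{13 + \left(3 - \left(0 + 3\right) 4\right)}) = - (- \frac{2}{3} + \sqrt{13 + \left(3 - 3 \cdot 4\right)}) = - (- \frac{2}{3} + \sqrt{13 + \left(3 - 12\right)}) = - (- \frac{2}{3} + \sqrt{13 - 9}) = - (- \frac{2}{3} + \sqrt{4}) = - (- \frac{2}{3} + 2) = \left(-1\right) \frac{4}{3} = - \frac{4}{3} \approx -1.3333$)
$x{\left(L,M \right)} = - \frac{4}{3} + 333 L$ ($x{\left(L,M \right)} = 333 L - \frac{4}{3} = - \frac{4}{3} + 333 L$)
$375100 + x{\left(Q{\left(-12,-22 \right)},-539 \right)} = 375100 + \left(- \frac{4}{3} + 333 \left(-12\right)\right) = 375100 - \frac{11992}{3} = \frac{1113308}{3}$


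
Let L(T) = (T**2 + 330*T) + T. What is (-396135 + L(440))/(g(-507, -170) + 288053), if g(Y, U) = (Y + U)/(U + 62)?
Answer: -6144660/31110401 ≈ -0.19751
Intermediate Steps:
L(T) = T**2 + 331*T
g(Y, U) = (U + Y)/(62 + U)
(-396135 + L(440))/(g(-507, -170) + 288053) = (-396135 + 440*(331 + 440))/((-170 - 507)/(62 - 170) + 288053) = (-396135 + 440*771)/(-677/(-108) + 288053) = (-396135 + 339240)/(-1/108*(-677) + 288053) = -56895/(677/108 + 288053) = -56895/31110401/108 = -56895*108/31110401 = -6144660/31110401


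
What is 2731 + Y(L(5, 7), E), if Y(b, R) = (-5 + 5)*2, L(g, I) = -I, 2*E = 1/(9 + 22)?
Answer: 2731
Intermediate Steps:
E = 1/62 (E = 1/(2*(9 + 22)) = (1/2)/31 = (1/2)*(1/31) = 1/62 ≈ 0.016129)
Y(b, R) = 0 (Y(b, R) = 0*2 = 0)
2731 + Y(L(5, 7), E) = 2731 + 0 = 2731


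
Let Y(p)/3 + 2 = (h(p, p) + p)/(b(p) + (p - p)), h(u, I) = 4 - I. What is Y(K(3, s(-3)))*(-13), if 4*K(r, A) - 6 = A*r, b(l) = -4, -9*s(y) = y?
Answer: 117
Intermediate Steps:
s(y) = -y/9
K(r, A) = 3/2 + A*r/4 (K(r, A) = 3/2 + (A*r)/4 = 3/2 + A*r/4)
Y(p) = -9 (Y(p) = -6 + 3*(((4 - p) + p)/(-4 + (p - p))) = -6 + 3*(4/(-4 + 0)) = -6 + 3*(4/(-4)) = -6 + 3*(4*(-¼)) = -6 + 3*(-1) = -6 - 3 = -9)
Y(K(3, s(-3)))*(-13) = -9*(-13) = 117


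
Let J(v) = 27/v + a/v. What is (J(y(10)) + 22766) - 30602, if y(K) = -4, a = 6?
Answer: -31377/4 ≈ -7844.3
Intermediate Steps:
J(v) = 33/v (J(v) = 27/v + 6/v = 33/v)
(J(y(10)) + 22766) - 30602 = (33/(-4) + 22766) - 30602 = (33*(-1/4) + 22766) - 30602 = (-33/4 + 22766) - 30602 = 91031/4 - 30602 = -31377/4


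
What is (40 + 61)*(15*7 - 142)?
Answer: -3737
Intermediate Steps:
(40 + 61)*(15*7 - 142) = 101*(105 - 142) = 101*(-37) = -3737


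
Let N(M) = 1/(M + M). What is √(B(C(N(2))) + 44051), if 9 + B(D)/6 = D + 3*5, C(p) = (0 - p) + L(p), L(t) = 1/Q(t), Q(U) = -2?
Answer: √176330/2 ≈ 209.96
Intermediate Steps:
L(t) = -½ (L(t) = 1/(-2) = -½)
N(M) = 1/(2*M)
C(p) = -½ - p (C(p) = (0 - p) - ½ = -p - ½ = -½ - p)
B(D) = 36 + 6*D (B(D) = -54 + 6*(D + 3*5) = -54 + 6*(D + 15) = -54 + 6*(15 + D) = -54 + (90 + 6*D) = 36 + 6*D)
√(B(C(N(2))) + 44051) = √((36 + 6*(-½ - 1/(2*2))) + 44051) = √((36 + 6*(-½ - 1*¼)) + 44051) = √((36 + 6*(-½ - ¼)) + 44051) = √((36 + 6*(-¾)) + 44051) = √((36 - 9/2) + 44051) = √(63/2 + 44051) = √(88165/2) = √176330/2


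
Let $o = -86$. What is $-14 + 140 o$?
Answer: $-12054$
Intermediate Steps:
$-14 + 140 o = -14 + 140 \left(-86\right) = -14 - 12040 = -12054$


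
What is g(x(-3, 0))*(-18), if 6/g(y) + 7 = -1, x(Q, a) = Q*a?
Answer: 27/2 ≈ 13.500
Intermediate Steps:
g(y) = -3/4 (g(y) = 6/(-7 - 1) = 6/(-8) = 6*(-1/8) = -3/4)
g(x(-3, 0))*(-18) = -3/4*(-18) = 27/2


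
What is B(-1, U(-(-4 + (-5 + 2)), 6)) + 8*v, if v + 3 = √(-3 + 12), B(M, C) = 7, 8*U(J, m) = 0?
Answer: 7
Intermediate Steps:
U(J, m) = 0 (U(J, m) = (⅛)*0 = 0)
v = 0 (v = -3 + √(-3 + 12) = -3 + √9 = -3 + 3 = 0)
B(-1, U(-(-4 + (-5 + 2)), 6)) + 8*v = 7 + 8*0 = 7 + 0 = 7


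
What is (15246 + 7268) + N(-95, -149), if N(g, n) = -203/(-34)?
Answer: 765679/34 ≈ 22520.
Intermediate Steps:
N(g, n) = 203/34 (N(g, n) = -203*(-1/34) = 203/34)
(15246 + 7268) + N(-95, -149) = (15246 + 7268) + 203/34 = 22514 + 203/34 = 765679/34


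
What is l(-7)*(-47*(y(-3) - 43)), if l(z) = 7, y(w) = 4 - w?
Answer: 11844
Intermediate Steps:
l(-7)*(-47*(y(-3) - 43)) = 7*(-47*((4 - 1*(-3)) - 43)) = 7*(-47*((4 + 3) - 43)) = 7*(-47*(7 - 43)) = 7*(-47*(-36)) = 7*1692 = 11844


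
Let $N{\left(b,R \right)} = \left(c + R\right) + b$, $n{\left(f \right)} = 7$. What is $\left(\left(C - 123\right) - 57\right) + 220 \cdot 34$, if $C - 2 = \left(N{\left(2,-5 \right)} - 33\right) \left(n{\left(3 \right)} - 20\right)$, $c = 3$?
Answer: $7731$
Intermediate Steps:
$N{\left(b,R \right)} = 3 + R + b$ ($N{\left(b,R \right)} = \left(3 + R\right) + b = 3 + R + b$)
$C = 431$ ($C = 2 + \left(\left(3 - 5 + 2\right) - 33\right) \left(7 - 20\right) = 2 + \left(0 - 33\right) \left(-13\right) = 2 - -429 = 2 + 429 = 431$)
$\left(\left(C - 123\right) - 57\right) + 220 \cdot 34 = \left(\left(431 - 123\right) - 57\right) + 220 \cdot 34 = \left(308 - 57\right) + 7480 = 251 + 7480 = 7731$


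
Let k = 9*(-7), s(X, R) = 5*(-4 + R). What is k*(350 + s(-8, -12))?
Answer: -17010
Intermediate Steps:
s(X, R) = -20 + 5*R
k = -63
k*(350 + s(-8, -12)) = -63*(350 + (-20 + 5*(-12))) = -63*(350 + (-20 - 60)) = -63*(350 - 80) = -63*270 = -17010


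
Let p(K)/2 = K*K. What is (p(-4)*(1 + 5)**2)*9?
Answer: 10368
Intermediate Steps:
p(K) = 2*K**2 (p(K) = 2*(K*K) = 2*K**2)
(p(-4)*(1 + 5)**2)*9 = ((2*(-4)**2)*(1 + 5)**2)*9 = ((2*16)*6**2)*9 = (32*36)*9 = 1152*9 = 10368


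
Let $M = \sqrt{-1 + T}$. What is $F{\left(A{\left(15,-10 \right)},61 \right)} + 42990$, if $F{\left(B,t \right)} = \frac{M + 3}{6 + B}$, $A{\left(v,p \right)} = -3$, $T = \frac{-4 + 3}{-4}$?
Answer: $42991 + \frac{i \sqrt{3}}{6} \approx 42991.0 + 0.28868 i$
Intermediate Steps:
$T = \frac{1}{4}$ ($T = \left(- \frac{1}{4}\right) \left(-1\right) = \frac{1}{4} \approx 0.25$)
$M = \frac{i \sqrt{3}}{2}$ ($M = \sqrt{-1 + \frac{1}{4}} = \sqrt{- \frac{3}{4}} = \frac{i \sqrt{3}}{2} \approx 0.86602 i$)
$F{\left(B,t \right)} = \frac{3 + \frac{i \sqrt{3}}{2}}{6 + B}$ ($F{\left(B,t \right)} = \frac{\frac{i \sqrt{3}}{2} + 3}{6 + B} = \frac{3 + \frac{i \sqrt{3}}{2}}{6 + B}$)
$F{\left(A{\left(15,-10 \right)},61 \right)} + 42990 = \frac{6 + i \sqrt{3}}{2 \left(6 - 3\right)} + 42990 = \frac{6 + i \sqrt{3}}{2 \cdot 3} + 42990 = \frac{1}{2} \cdot \frac{1}{3} \left(6 + i \sqrt{3}\right) + 42990 = \left(1 + \frac{i \sqrt{3}}{6}\right) + 42990 = 42991 + \frac{i \sqrt{3}}{6}$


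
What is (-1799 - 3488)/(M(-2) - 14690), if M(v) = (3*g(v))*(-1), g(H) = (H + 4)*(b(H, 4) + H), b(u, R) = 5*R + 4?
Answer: 5287/14822 ≈ 0.35670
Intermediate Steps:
b(u, R) = 4 + 5*R
g(H) = (4 + H)*(24 + H) (g(H) = (H + 4)*((4 + 5*4) + H) = (4 + H)*((4 + 20) + H) = (4 + H)*(24 + H))
M(v) = -288 - 84*v - 3*v² (M(v) = (3*(96 + v² + 28*v))*(-1) = (288 + 3*v² + 84*v)*(-1) = -288 - 84*v - 3*v²)
(-1799 - 3488)/(M(-2) - 14690) = (-1799 - 3488)/((-288 - 84*(-2) - 3*(-2)²) - 14690) = -5287/((-288 + 168 - 3*4) - 14690) = -5287/((-288 + 168 - 12) - 14690) = -5287/(-132 - 14690) = -5287/(-14822) = -5287*(-1/14822) = 5287/14822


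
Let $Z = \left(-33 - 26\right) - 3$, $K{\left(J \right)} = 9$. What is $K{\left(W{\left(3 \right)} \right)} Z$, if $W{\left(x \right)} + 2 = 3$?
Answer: $-558$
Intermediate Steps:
$W{\left(x \right)} = 1$ ($W{\left(x \right)} = -2 + 3 = 1$)
$Z = -62$ ($Z = -59 - 3 = -62$)
$K{\left(W{\left(3 \right)} \right)} Z = 9 \left(-62\right) = -558$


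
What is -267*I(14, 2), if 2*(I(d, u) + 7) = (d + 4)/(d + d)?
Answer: 49929/28 ≈ 1783.2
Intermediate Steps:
I(d, u) = -7 + (4 + d)/(4*d) (I(d, u) = -7 + ((d + 4)/(d + d))/2 = -7 + ((4 + d)/((2*d)))/2 = -7 + ((4 + d)*(1/(2*d)))/2 = -7 + ((4 + d)/(2*d))/2 = -7 + (4 + d)/(4*d))
-267*I(14, 2) = -267*(-27/4 + 1/14) = -267*(-187/28) = 49929/28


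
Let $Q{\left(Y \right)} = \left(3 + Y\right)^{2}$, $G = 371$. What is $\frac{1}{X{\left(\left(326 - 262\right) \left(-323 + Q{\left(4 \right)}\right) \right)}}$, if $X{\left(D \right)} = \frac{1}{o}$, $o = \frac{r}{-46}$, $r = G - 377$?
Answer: $\frac{3}{23} \approx 0.13043$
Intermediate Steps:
$r = -6$ ($r = 371 - 377 = -6$)
$o = \frac{3}{23}$ ($o = - \frac{6}{-46} = \left(-6\right) \left(- \frac{1}{46}\right) = \frac{3}{23} \approx 0.13043$)
$X{\left(D \right)} = \frac{23}{3}$ ($X{\left(D \right)} = \frac{1}{\frac{3}{23}} = \frac{23}{3}$)
$\frac{1}{X{\left(\left(326 - 262\right) \left(-323 + Q{\left(4 \right)}\right) \right)}} = \frac{1}{\frac{23}{3}} = \frac{3}{23}$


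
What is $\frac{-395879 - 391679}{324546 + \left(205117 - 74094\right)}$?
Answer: $- \frac{787558}{455569} \approx -1.7287$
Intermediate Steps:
$\frac{-395879 - 391679}{324546 + \left(205117 - 74094\right)} = - \frac{787558}{324546 + 131023} = - \frac{787558}{455569}$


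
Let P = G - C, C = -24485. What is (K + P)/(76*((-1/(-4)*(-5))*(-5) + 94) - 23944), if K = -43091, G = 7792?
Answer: 10814/16325 ≈ 0.66242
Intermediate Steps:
P = 32277 (P = 7792 - 1*(-24485) = 7792 + 24485 = 32277)
(K + P)/(76*((-1/(-4)*(-5))*(-5) + 94) - 23944) = (-43091 + 32277)/(76*((-1/(-4)*(-5))*(-5) + 94) - 23944) = -10814/(76*((-1*(-¼)*(-5))*(-5) + 94) - 23944) = -10814/(76*(((¼)*(-5))*(-5) + 94) - 23944) = -10814/(76*(-5/4*(-5) + 94) - 23944) = -10814/(76*(25/4 + 94) - 23944) = -10814/(76*(401/4) - 23944) = -10814/(7619 - 23944) = -10814/(-16325) = -10814*(-1/16325) = 10814/16325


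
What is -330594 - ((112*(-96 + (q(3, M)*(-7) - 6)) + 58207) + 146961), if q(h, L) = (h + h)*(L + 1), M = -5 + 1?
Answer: -538450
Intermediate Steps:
M = -4
q(h, L) = 2*h*(1 + L) (q(h, L) = (2*h)*(1 + L) = 2*h*(1 + L))
-330594 - ((112*(-96 + (q(3, M)*(-7) - 6)) + 58207) + 146961) = -330594 - ((112*(-96 + ((2*3*(1 - 4))*(-7) - 6)) + 58207) + 146961) = -330594 - ((112*(-96 + ((2*3*(-3))*(-7) - 6)) + 58207) + 146961) = -330594 - ((112*(-96 + (-18*(-7) - 6)) + 58207) + 146961) = -330594 - ((112*(-96 + (126 - 6)) + 58207) + 146961) = -330594 - ((112*(-96 + 120) + 58207) + 146961) = -330594 - ((112*24 + 58207) + 146961) = -330594 - ((2688 + 58207) + 146961) = -330594 - (60895 + 146961) = -330594 - 1*207856 = -330594 - 207856 = -538450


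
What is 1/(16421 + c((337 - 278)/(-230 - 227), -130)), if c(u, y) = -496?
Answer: 1/15925 ≈ 6.2794e-5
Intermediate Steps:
1/(16421 + c((337 - 278)/(-230 - 227), -130)) = 1/(16421 - 496) = 1/15925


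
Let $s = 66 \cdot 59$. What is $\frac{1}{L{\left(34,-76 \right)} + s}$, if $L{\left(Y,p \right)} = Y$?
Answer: $\frac{1}{3928} \approx 0.00025458$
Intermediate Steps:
$s = 3894$
$\frac{1}{L{\left(34,-76 \right)} + s} = \frac{1}{34 + 3894} = \frac{1}{3928}$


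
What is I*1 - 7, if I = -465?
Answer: -472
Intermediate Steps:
I*1 - 7 = -465*1 - 7 = -465 - 7 = -472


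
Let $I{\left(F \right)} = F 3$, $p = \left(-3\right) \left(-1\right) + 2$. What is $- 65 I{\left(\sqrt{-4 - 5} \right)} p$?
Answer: $- 2925 i \approx - 2925.0 i$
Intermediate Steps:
$p = 5$ ($p = 3 + 2 = 5$)
$I{\left(F \right)} = 3 F$
$- 65 I{\left(\sqrt{-4 - 5} \right)} p = - 65 \cdot 3 \sqrt{-4 - 5} \cdot 5 = - 65 \cdot 3 \sqrt{-9} \cdot 5 = - 65 \cdot 3 \cdot 3 i 5 = - 65 \cdot 9 i 5 = - 585 i 5 = - 2925 i$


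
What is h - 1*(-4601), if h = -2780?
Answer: 1821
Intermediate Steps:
h - 1*(-4601) = -2780 - 1*(-4601) = -2780 + 4601 = 1821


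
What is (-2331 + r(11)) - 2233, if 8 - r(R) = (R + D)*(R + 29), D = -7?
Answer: -4716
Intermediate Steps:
r(R) = 8 - (-7 + R)*(29 + R) (r(R) = 8 - (R - 7)*(R + 29) = 8 - (-7 + R)*(29 + R))
(-2331 + r(11)) - 2233 = (-2331 + (211 - 1*11² - 22*11)) - 2233 = (-2331 + (211 - 1*121 - 242)) - 2233 = (-2331 + (211 - 121 - 242)) - 2233 = (-2331 - 152) - 2233 = -2483 - 2233 = -4716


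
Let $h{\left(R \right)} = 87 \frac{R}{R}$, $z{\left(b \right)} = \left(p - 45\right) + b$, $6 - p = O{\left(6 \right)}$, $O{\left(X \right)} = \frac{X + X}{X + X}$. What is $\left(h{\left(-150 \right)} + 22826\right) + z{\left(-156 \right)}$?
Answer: $22717$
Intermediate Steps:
$O{\left(X \right)} = 1$ ($O{\left(X \right)} = \frac{2 X}{2 X} = 2 X \frac{1}{2 X} = 1$)
$p = 5$ ($p = 6 - 1 = 5$)
$z{\left(b \right)} = -40 + b$ ($z{\left(b \right)} = \left(5 - 45\right) + b = -40 + b$)
$h{\left(R \right)} = 87$ ($h{\left(R \right)} = 87 \cdot 1 = 87$)
$\left(h{\left(-150 \right)} + 22826\right) + z{\left(-156 \right)} = \left(87 + 22826\right) - 196 = 22913 - 196 = 22717$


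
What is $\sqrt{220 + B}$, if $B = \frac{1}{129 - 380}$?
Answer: $\frac{\sqrt{13859969}}{251} \approx 14.832$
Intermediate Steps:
$B = - \frac{1}{251}$ ($B = \frac{1}{-251} = - \frac{1}{251} \approx -0.0039841$)
$\sqrt{220 + B} = \sqrt{220 - \frac{1}{251}} = \sqrt{\frac{55219}{251}} = \frac{\sqrt{13859969}}{251}$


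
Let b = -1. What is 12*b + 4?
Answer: -8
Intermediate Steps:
12*b + 4 = 12*(-1) + 4 = -12 + 4 = -8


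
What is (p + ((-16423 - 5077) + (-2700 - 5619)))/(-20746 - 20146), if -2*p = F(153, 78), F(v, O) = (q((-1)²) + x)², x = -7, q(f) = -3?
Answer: 29869/40892 ≈ 0.73044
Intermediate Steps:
F(v, O) = 100 (F(v, O) = (-3 - 7)² = (-10)² = 100)
p = -50 (p = -½*100 = -50)
(p + ((-16423 - 5077) + (-2700 - 5619)))/(-20746 - 20146) = (-50 + ((-16423 - 5077) + (-2700 - 5619)))/(-20746 - 20146) = (-50 + (-21500 - 8319))/(-40892) = (-50 - 29819)*(-1/40892) = -29869*(-1/40892) = 29869/40892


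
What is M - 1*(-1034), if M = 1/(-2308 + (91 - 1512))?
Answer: 3855785/3729 ≈ 1034.0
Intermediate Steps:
M = -1/3729 (M = 1/(-2308 - 1421) = 1/(-3729) = -1/3729 ≈ -0.00026817)
M - 1*(-1034) = -1/3729 - 1*(-1034) = -1/3729 + 1034 = 3855785/3729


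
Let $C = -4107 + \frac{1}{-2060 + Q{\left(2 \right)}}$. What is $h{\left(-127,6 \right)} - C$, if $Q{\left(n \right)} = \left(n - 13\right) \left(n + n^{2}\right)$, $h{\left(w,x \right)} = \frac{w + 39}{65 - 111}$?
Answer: $\frac{200917653}{48898} \approx 4108.9$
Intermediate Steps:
$h{\left(w,x \right)} = - \frac{39}{46} - \frac{w}{46}$ ($h{\left(w,x \right)} = \frac{39 + w}{-46} = \left(39 + w\right) \left(- \frac{1}{46}\right) = - \frac{39}{46} - \frac{w}{46}$)
$Q{\left(n \right)} = \left(-13 + n\right) \left(n + n^{2}\right)$
$C = - \frac{8731483}{2126}$ ($C = -4107 + \frac{1}{-2060 + 2 \left(-13 + 2^{2} - 24\right)} = -4107 + \frac{1}{-2060 + 2 \left(-13 + 4 - 24\right)} = -4107 + \frac{1}{-2060 + 2 \left(-33\right)} = -4107 + \frac{1}{-2060 - 66} = -4107 + \frac{1}{-2126} = -4107 - \frac{1}{2126} = - \frac{8731483}{2126} \approx -4107.0$)
$h{\left(-127,6 \right)} - C = \left(- \frac{39}{46} - - \frac{127}{46}\right) - - \frac{8731483}{2126} = \left(- \frac{39}{46} + \frac{127}{46}\right) + \frac{8731483}{2126} = \frac{44}{23} + \frac{8731483}{2126} = \frac{200917653}{48898}$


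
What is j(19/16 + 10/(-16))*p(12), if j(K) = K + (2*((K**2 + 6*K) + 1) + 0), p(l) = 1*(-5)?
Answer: -6365/128 ≈ -49.727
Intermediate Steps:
p(l) = -5
j(K) = 2 + 2*K**2 + 13*K (j(K) = K + (2*(1 + K**2 + 6*K) + 0) = K + ((2 + 2*K**2 + 12*K) + 0) = K + (2 + 2*K**2 + 12*K) = 2 + 2*K**2 + 13*K)
j(19/16 + 10/(-16))*p(12) = (2 + 2*(19/16 + 10/(-16))**2 + 13*(19/16 + 10/(-16)))*(-5) = (2 + 2*(19*(1/16) + 10*(-1/16))**2 + 13*(19*(1/16) + 10*(-1/16)))*(-5) = (2 + 2*(19/16 - 5/8)**2 + 13*(19/16 - 5/8))*(-5) = (2 + 2*(9/16)**2 + 13*(9/16))*(-5) = (2 + 2*(81/256) + 117/16)*(-5) = (2 + 81/128 + 117/16)*(-5) = (1273/128)*(-5) = -6365/128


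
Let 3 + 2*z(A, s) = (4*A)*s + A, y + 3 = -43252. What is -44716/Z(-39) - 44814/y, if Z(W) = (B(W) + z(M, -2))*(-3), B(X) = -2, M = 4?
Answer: -110390734/129765 ≈ -850.70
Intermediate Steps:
y = -43255 (y = -3 - 43252 = -43255)
z(A, s) = -3/2 + A/2 + 2*A*s (z(A, s) = -3/2 + ((4*A)*s + A)/2 = -3/2 + (4*A*s + A)/2 = -3/2 + (A + 4*A*s)/2 = -3/2 + (A/2 + 2*A*s) = -3/2 + A/2 + 2*A*s)
Z(W) = 105/2 (Z(W) = (-2 + (-3/2 + (½)*4 + 2*4*(-2)))*(-3) = (-2 + (-3/2 + 2 - 16))*(-3) = (-2 - 31/2)*(-3) = -35/2*(-3) = 105/2)
-44716/Z(-39) - 44814/y = -44716/105/2 - 44814/(-43255) = -44716*2/105 - 44814*(-1/43255) = -12776/15 + 44814/43255 = -110390734/129765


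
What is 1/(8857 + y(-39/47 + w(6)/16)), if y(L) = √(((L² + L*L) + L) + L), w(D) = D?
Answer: 626083616/5545222621967 - 564*I*√7790/5545222621967 ≈ 0.00011291 - 8.977e-9*I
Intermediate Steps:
y(L) = √(2*L + 2*L²) (y(L) = √(((L² + L²) + L) + L) = √((2*L² + L) + L) = √((L + 2*L²) + L) = √(2*L + 2*L²))
1/(8857 + y(-39/47 + w(6)/16)) = 1/(8857 + √2*√((-39/47 + 6/16)*(1 + (-39/47 + 6/16)))) = 1/(8857 + √2*√((-39*1/47 + 6*(1/16))*(1 + (-39*1/47 + 6*(1/16))))) = 1/(8857 + √2*√((-39/47 + 3/8)*(1 + (-39/47 + 3/8)))) = 1/(8857 + √2*√(-171*(1 - 171/376)/376)) = 1/(8857 + √2*√(-171/376*205/376)) = 1/(8857 + √2*√(-35055/141376)) = 1/(8857 + √2*(3*I*√3895/376)) = 1/(8857 + 3*I*√7790/376)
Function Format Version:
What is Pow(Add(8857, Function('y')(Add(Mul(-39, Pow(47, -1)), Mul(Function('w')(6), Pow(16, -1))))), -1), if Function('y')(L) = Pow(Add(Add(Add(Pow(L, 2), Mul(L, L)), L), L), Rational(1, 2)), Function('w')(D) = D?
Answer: Add(Rational(626083616, 5545222621967), Mul(Rational(-564, 5545222621967), I, Pow(7790, Rational(1, 2)))) ≈ Add(0.00011291, Mul(-8.9770e-9, I))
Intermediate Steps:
Function('y')(L) = Pow(Add(Mul(2, L), Mul(2, Pow(L, 2))), Rational(1, 2)) (Function('y')(L) = Pow(Add(Add(Add(Pow(L, 2), Pow(L, 2)), L), L), Rational(1, 2)) = Pow(Add(Add(Mul(2, Pow(L, 2)), L), L), Rational(1, 2)) = Pow(Add(Add(L, Mul(2, Pow(L, 2))), L), Rational(1, 2)) = Pow(Add(Mul(2, L), Mul(2, Pow(L, 2))), Rational(1, 2)))
Pow(Add(8857, Function('y')(Add(Mul(-39, Pow(47, -1)), Mul(Function('w')(6), Pow(16, -1))))), -1) = Pow(Add(8857, Mul(Pow(2, Rational(1, 2)), Pow(Mul(Add(Mul(-39, Pow(47, -1)), Mul(6, Pow(16, -1))), Add(1, Add(Mul(-39, Pow(47, -1)), Mul(6, Pow(16, -1))))), Rational(1, 2)))), -1) = Pow(Add(8857, Mul(Pow(2, Rational(1, 2)), Pow(Mul(Add(Mul(-39, Rational(1, 47)), Mul(6, Rational(1, 16))), Add(1, Add(Mul(-39, Rational(1, 47)), Mul(6, Rational(1, 16))))), Rational(1, 2)))), -1) = Pow(Add(8857, Mul(Pow(2, Rational(1, 2)), Pow(Mul(Add(Rational(-39, 47), Rational(3, 8)), Add(1, Add(Rational(-39, 47), Rational(3, 8)))), Rational(1, 2)))), -1) = Pow(Add(8857, Mul(Pow(2, Rational(1, 2)), Pow(Mul(Rational(-171, 376), Add(1, Rational(-171, 376))), Rational(1, 2)))), -1) = Pow(Add(8857, Mul(Pow(2, Rational(1, 2)), Pow(Mul(Rational(-171, 376), Rational(205, 376)), Rational(1, 2)))), -1) = Pow(Add(8857, Mul(Pow(2, Rational(1, 2)), Pow(Rational(-35055, 141376), Rational(1, 2)))), -1) = Pow(Add(8857, Mul(Pow(2, Rational(1, 2)), Mul(Rational(3, 376), I, Pow(3895, Rational(1, 2))))), -1) = Pow(Add(8857, Mul(Rational(3, 376), I, Pow(7790, Rational(1, 2)))), -1)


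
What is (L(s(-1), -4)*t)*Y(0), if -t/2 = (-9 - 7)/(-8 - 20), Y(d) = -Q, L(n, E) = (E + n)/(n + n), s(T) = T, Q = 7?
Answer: 20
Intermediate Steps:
L(n, E) = (E + n)/(2*n) (L(n, E) = (E + n)/((2*n)) = (E + n)*(1/(2*n)) = (E + n)/(2*n))
Y(d) = -7 (Y(d) = -1*7 = -7)
t = -8/7 (t = -2*(-9 - 7)/(-8 - 20) = -(-32)/(-28) = -(-32)*(-1)/28 = -2*4/7 = -8/7 ≈ -1.1429)
(L(s(-1), -4)*t)*Y(0) = (((1/2)*(-4 - 1)/(-1))*(-8/7))*(-7) = (((1/2)*(-1)*(-5))*(-8/7))*(-7) = ((5/2)*(-8/7))*(-7) = -20/7*(-7) = 20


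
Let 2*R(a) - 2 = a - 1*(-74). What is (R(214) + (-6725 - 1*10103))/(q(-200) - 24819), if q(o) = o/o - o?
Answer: 5561/8206 ≈ 0.67768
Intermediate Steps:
q(o) = 1 - o
R(a) = 38 + a/2 (R(a) = 1 + (a - 1*(-74))/2 = 1 + (a + 74)/2 = 1 + (74 + a)/2 = 1 + (37 + a/2) = 38 + a/2)
(R(214) + (-6725 - 1*10103))/(q(-200) - 24819) = ((38 + (½)*214) + (-6725 - 1*10103))/((1 - 1*(-200)) - 24819) = ((38 + 107) + (-6725 - 10103))/((1 + 200) - 24819) = (145 - 16828)/(201 - 24819) = -16683/(-24618) = -16683*(-1/24618) = 5561/8206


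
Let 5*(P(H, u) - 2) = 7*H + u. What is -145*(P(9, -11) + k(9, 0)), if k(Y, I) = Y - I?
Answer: -3103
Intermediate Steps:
P(H, u) = 2 + u/5 + 7*H/5 (P(H, u) = 2 + (7*H + u)/5 = 2 + (u + 7*H)/5 = 2 + (u/5 + 7*H/5) = 2 + u/5 + 7*H/5)
-145*(P(9, -11) + k(9, 0)) = -145*((2 + (1/5)*(-11) + (7/5)*9) + (9 - 1*0)) = -145*((2 - 11/5 + 63/5) + (9 + 0)) = -145*(62/5 + 9) = -145*107/5 = -3103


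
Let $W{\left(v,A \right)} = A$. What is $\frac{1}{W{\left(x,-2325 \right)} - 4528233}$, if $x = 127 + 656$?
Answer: $- \frac{1}{4530558} \approx -2.2072 \cdot 10^{-7}$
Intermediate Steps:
$x = 783$
$\frac{1}{W{\left(x,-2325 \right)} - 4528233} = \frac{1}{-2325 - 4528233} = \frac{1}{-4530558} = - \frac{1}{4530558}$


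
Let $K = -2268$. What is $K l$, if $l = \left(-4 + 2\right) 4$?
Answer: $18144$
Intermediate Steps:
$l = -8$ ($l = \left(-2\right) 4 = -8$)
$K l = \left(-2268\right) \left(-8\right) = 18144$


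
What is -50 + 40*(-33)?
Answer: -1370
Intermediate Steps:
-50 + 40*(-33) = -50 - 1320 = -1370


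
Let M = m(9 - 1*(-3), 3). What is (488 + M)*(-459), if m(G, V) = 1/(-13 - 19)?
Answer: -7167285/32 ≈ -2.2398e+5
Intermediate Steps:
m(G, V) = -1/32 (m(G, V) = 1/(-32) = -1/32)
M = -1/32 ≈ -0.031250
(488 + M)*(-459) = (488 - 1/32)*(-459) = (15615/32)*(-459) = -7167285/32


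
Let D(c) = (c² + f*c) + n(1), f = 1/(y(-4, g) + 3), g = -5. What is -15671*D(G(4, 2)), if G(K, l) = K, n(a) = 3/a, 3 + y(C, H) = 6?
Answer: -924589/3 ≈ -3.0820e+5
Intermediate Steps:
y(C, H) = 3 (y(C, H) = -3 + 6 = 3)
f = ⅙ (f = 1/(3 + 3) = 1/6 = ⅙ ≈ 0.16667)
D(c) = 3 + c² + c/6 (D(c) = (c² + c/6) + 3/1 = (c² + c/6) + 3*1 = (c² + c/6) + 3 = 3 + c² + c/6)
-15671*D(G(4, 2)) = -15671*(3 + 4² + (⅙)*4) = -15671*(3 + 16 + ⅔) = -15671*59/3 = -924589/3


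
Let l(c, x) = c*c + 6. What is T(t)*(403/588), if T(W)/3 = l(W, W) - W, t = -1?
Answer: 806/49 ≈ 16.449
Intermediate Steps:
l(c, x) = 6 + c² (l(c, x) = c² + 6 = 6 + c²)
T(W) = 18 - 3*W + 3*W² (T(W) = 3*((6 + W²) - W) = 3*(6 + W² - W) = 18 - 3*W + 3*W²)
T(t)*(403/588) = (18 - 3*(-1) + 3*(-1)²)*(403/588) = (18 + 3 + 3*1)*(403*(1/588)) = (18 + 3 + 3)*(403/588) = 24*(403/588) = 806/49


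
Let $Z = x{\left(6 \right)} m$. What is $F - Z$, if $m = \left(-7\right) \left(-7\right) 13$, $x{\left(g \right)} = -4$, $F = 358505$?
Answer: $361053$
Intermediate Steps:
$m = 637$ ($m = 49 \cdot 13 = 637$)
$Z = -2548$ ($Z = \left(-4\right) 637 = -2548$)
$F - Z = 358505 - -2548 = 358505 + 2548 = 361053$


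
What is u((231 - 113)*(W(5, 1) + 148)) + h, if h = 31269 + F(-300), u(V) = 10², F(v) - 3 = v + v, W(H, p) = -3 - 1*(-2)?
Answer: 30772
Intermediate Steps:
W(H, p) = -1 (W(H, p) = -3 + 2 = -1)
F(v) = 3 + 2*v (F(v) = 3 + (v + v) = 3 + 2*v)
u(V) = 100
h = 30672 (h = 31269 + (3 + 2*(-300)) = 31269 + (3 - 600) = 31269 - 597 = 30672)
u((231 - 113)*(W(5, 1) + 148)) + h = 100 + 30672 = 30772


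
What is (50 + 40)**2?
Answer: 8100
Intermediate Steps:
(50 + 40)**2 = 90**2 = 8100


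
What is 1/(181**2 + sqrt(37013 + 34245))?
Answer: 32761/1073211863 - sqrt(71258)/1073211863 ≈ 3.0277e-5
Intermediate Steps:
1/(181**2 + sqrt(37013 + 34245)) = 1/(32761 + sqrt(71258))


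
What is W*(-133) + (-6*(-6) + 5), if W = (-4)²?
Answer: -2087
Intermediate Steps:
W = 16
W*(-133) + (-6*(-6) + 5) = 16*(-133) + (-6*(-6) + 5) = -2128 + (36 + 5) = -2128 + 41 = -2087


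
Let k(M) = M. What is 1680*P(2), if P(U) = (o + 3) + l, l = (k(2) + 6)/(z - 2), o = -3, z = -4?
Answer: -2240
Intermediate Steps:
l = -4/3 (l = (2 + 6)/(-4 - 2) = 8/(-6) = 8*(-1/6) = -4/3 ≈ -1.3333)
P(U) = -4/3 (P(U) = (-3 + 3) - 4/3 = 0 - 4/3 = -4/3)
1680*P(2) = 1680*(-4/3) = -2240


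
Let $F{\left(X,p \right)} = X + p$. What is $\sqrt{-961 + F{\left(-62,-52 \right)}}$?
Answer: $5 i \sqrt{43} \approx 32.787 i$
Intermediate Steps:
$\sqrt{-961 + F{\left(-62,-52 \right)}} = \sqrt{-961 - 114} = \sqrt{-1075} = 5 i \sqrt{43}$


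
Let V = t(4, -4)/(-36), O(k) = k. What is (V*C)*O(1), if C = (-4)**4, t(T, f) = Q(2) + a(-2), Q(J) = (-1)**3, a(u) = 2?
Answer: -64/9 ≈ -7.1111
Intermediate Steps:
Q(J) = -1
t(T, f) = 1 (t(T, f) = -1 + 2 = 1)
C = 256
V = -1/36 (V = 1/(-36) = 1*(-1/36) = -1/36 ≈ -0.027778)
(V*C)*O(1) = -1/36*256*1 = -64/9*1 = -64/9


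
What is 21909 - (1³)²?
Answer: 21908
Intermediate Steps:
21909 - (1³)² = 21909 - 1*1² = 21909 - 1*1 = 21909 - 1 = 21908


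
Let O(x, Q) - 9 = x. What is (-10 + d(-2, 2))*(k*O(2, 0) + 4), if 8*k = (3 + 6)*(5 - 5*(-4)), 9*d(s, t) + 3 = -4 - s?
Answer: -238165/72 ≈ -3307.8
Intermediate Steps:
d(s, t) = -7/9 - s/9 (d(s, t) = -⅓ + (-4 - s)/9 = -⅓ + (-4/9 - s/9) = -7/9 - s/9)
O(x, Q) = 9 + x
k = 225/8 (k = ((3 + 6)*(5 - 5*(-4)))/8 = (9*(5 + 20))/8 = (9*25)/8 = (⅛)*225 = 225/8 ≈ 28.125)
(-10 + d(-2, 2))*(k*O(2, 0) + 4) = (-10 + (-7/9 - ⅑*(-2)))*(225*(9 + 2)/8 + 4) = (-10 + (-7/9 + 2/9))*((225/8)*11 + 4) = (-10 - 5/9)*(2475/8 + 4) = -95/9*2507/8 = -238165/72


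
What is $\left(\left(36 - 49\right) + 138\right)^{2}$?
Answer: $15625$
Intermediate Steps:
$\left(\left(36 - 49\right) + 138\right)^{2} = \left(-13 + 138\right)^{2} = 125^{2} = 15625$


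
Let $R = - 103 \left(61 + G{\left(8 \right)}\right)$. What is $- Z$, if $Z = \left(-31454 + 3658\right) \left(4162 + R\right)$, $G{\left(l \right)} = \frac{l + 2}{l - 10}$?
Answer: $-44640376$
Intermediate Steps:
$G{\left(l \right)} = \frac{2 + l}{-10 + l}$
$R = -5768$ ($R = - 103 \left(61 + \frac{2 + 8}{-10 + 8}\right) = - 103 \left(61 + \frac{1}{-2} \cdot 10\right) = - 103 \left(61 - 5\right) = \left(-103\right) 56 = -5768$)
$Z = 44640376$ ($Z = \left(-31454 + 3658\right) \left(4162 - 5768\right) = \left(-27796\right) \left(-1606\right) = 44640376$)
$- Z = \left(-1\right) 44640376 = -44640376$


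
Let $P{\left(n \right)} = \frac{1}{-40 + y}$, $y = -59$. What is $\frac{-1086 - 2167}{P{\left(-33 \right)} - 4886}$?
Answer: $\frac{322047}{483715} \approx 0.66578$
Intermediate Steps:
$P{\left(n \right)} = - \frac{1}{99}$ ($P{\left(n \right)} = \frac{1}{-40 - 59} = \frac{1}{-99} = - \frac{1}{99}$)
$\frac{-1086 - 2167}{P{\left(-33 \right)} - 4886} = \frac{-1086 - 2167}{- \frac{1}{99} - 4886} = \frac{-1086 + \left(-2206 + 39\right)}{- \frac{483715}{99}} = \left(-1086 - 2167\right) \left(- \frac{99}{483715}\right) = \left(-3253\right) \left(- \frac{99}{483715}\right) = \frac{322047}{483715}$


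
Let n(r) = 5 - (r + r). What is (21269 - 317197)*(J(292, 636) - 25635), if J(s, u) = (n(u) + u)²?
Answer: -110240874128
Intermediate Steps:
n(r) = 5 - 2*r
J(s, u) = (5 - u)² (J(s, u) = ((5 - 2*u) + u)² = (5 - u)²)
(21269 - 317197)*(J(292, 636) - 25635) = (21269 - 317197)*((5 - 1*636)² - 25635) = -295928*((5 - 636)² - 25635) = -295928*((-631)² - 25635) = -295928*(398161 - 25635) = -295928*372526 = -110240874128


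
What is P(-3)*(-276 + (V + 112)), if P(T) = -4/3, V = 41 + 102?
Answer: 28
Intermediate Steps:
V = 143
P(T) = -4/3 (P(T) = -4*1/3 = -4/3)
P(-3)*(-276 + (V + 112)) = -4*(-276 + (143 + 112))/3 = -4*(-276 + 255)/3 = -4/3*(-21) = 28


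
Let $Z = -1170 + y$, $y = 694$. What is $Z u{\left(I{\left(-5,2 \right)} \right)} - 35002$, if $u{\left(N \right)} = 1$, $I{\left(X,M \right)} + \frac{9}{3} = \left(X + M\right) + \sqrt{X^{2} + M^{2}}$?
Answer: $-35478$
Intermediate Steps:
$I{\left(X,M \right)} = -3 + M + X + \sqrt{M^{2} + X^{2}}$ ($I{\left(X,M \right)} = -3 + \left(\left(X + M\right) + \sqrt{X^{2} + M^{2}}\right) = -3 + \left(\left(M + X\right) + \sqrt{M^{2} + X^{2}}\right) = -3 + \left(M + X + \sqrt{M^{2} + X^{2}}\right) = -3 + M + X + \sqrt{M^{2} + X^{2}}$)
$Z = -476$ ($Z = -1170 + 694 = -476$)
$Z u{\left(I{\left(-5,2 \right)} \right)} - 35002 = \left(-476\right) 1 - 35002 = -476 - 35002 = -35478$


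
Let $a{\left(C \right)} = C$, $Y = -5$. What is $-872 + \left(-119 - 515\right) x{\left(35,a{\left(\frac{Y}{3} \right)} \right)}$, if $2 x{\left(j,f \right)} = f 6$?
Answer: $2298$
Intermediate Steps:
$x{\left(j,f \right)} = 3 f$ ($x{\left(j,f \right)} = \frac{f 6}{2} = \frac{6 f}{2} = 3 f$)
$-872 + \left(-119 - 515\right) x{\left(35,a{\left(\frac{Y}{3} \right)} \right)} = -872 + \left(-119 - 515\right) 3 \left(- \frac{5}{3}\right) = -872 + \left(-119 - 515\right) 3 \left(\left(-5\right) \frac{1}{3}\right) = -872 - 634 \cdot 3 \left(- \frac{5}{3}\right) = -872 - -3170 = -872 + 3170 = 2298$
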